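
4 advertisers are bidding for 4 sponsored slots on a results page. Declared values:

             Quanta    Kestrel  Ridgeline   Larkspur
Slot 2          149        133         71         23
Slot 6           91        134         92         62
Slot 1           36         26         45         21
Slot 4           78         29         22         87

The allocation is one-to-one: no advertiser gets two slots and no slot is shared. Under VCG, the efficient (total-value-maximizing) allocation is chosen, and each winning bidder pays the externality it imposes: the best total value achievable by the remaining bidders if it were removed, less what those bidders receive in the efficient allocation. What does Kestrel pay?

Efficient allocation: Quanta→Slot 2 ($149), Kestrel→Slot 6 ($134), Ridgeline→Slot 1 ($45), Larkspur→Slot 4 ($87); total welfare W = $415.
Kestrel receives Slot 6 at value $134, so the others get W − 134 = $281.
Without Kestrel: best allocation of the remaining 3 bidders over all 4 slots is Quanta→Slot 2 ($149), Ridgeline→Slot 6 ($92), Larkspur→Slot 4 ($87), total $328.
VCG payment = (others' best without Kestrel) − (others' welfare with Kestrel) = 328 − 281 = $47.

Kestrel pays $47.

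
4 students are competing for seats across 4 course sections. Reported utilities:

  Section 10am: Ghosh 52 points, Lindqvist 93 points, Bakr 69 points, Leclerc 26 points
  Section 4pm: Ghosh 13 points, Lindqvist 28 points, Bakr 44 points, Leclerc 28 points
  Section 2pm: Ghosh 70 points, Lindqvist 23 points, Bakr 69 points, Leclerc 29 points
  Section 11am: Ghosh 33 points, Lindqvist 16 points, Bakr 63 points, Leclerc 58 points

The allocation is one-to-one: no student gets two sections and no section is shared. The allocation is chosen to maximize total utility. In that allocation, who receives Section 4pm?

Optimal: Ghosh→Section 2pm (70 points), Lindqvist→Section 10am (93 points), Bakr→Section 4pm (44 points), Leclerc→Section 11am (58 points) — total 70+93+44+58 = 265 points.
Max-entry greedy (repeatedly take the single best remaining cell) gives 254 points, worse by 11.
Next-best assignment: Ghosh→Section 2pm, Lindqvist→Section 10am, Bakr→Section 11am, Leclerc→Section 4pm = 254 points.
Swapping Leclerc↔Bakr (Leclerc→Section 4pm 28 points, Bakr→Section 11am 63 points) loses 11.
No other one-to-one assignment exceeds 265 points.
Bakr's own top section is Section 10am (69 points), but forcing Bakr→Section 10am and reassigning the rest optimally gives only 225 points — worse by 40.

Bakr receives Section 4pm.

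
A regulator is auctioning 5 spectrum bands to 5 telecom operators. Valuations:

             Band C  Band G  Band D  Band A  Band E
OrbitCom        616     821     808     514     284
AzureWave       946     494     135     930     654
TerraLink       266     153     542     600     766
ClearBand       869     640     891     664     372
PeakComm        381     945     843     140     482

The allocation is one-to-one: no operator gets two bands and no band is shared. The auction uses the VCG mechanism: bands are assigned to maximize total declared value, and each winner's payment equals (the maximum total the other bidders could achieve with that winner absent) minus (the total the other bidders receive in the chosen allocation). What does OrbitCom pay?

Efficient allocation: OrbitCom→Band D ($808M), AzureWave→Band A ($930M), TerraLink→Band E ($766M), ClearBand→Band C ($869M), PeakComm→Band G ($945M); total welfare W = $4318M.
OrbitCom receives Band D at value $808M, so the others get W − 808 = $3510M.
Without OrbitCom: best allocation of the remaining 4 bidders over all 5 bands is AzureWave→Band C ($946M), TerraLink→Band E ($766M), ClearBand→Band D ($891M), PeakComm→Band G ($945M), total $3548M.
VCG payment = (others' best without OrbitCom) − (others' welfare with OrbitCom) = 3548 − 3510 = $38M.

OrbitCom pays $38M.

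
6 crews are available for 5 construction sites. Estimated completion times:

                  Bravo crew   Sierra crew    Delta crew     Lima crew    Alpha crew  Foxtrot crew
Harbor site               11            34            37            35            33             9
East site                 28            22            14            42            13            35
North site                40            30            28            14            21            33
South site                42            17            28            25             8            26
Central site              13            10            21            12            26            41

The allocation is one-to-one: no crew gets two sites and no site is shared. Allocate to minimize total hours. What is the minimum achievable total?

Min total: 55 hours

Optimal: Foxtrot crew→Harbor site (9 hours), Delta crew→East site (14 hours), Lima crew→North site (14 hours), Alpha crew→South site (8 hours), Sierra crew→Central site (10 hours) — total 9+14+14+8+10 = 55 hours.
Row-greedy (each crew in turn takes its cheapest remaining site) gives 57 hours, worse by 2.
Swapping Lima crew↔Delta crew (Lima crew→East site 42 hours, Delta crew→North site 28 hours) adds 42.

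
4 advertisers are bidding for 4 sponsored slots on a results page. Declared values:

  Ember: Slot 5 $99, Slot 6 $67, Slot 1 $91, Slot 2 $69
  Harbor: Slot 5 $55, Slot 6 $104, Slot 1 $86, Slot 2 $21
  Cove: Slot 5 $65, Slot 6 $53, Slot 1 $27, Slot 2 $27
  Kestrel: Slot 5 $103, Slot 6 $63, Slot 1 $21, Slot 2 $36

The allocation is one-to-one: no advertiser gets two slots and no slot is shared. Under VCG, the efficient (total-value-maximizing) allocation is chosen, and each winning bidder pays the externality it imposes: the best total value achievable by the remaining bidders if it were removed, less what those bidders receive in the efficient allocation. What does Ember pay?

Efficient allocation: Ember→Slot 1 ($91), Harbor→Slot 6 ($104), Cove→Slot 2 ($27), Kestrel→Slot 5 ($103); total welfare W = $325.
Ember receives Slot 1 at value $91, so the others get W − 91 = $234.
Without Ember: best allocation of the remaining 3 bidders over all 4 slots is Harbor→Slot 1 ($86), Cove→Slot 6 ($53), Kestrel→Slot 5 ($103), total $242.
VCG payment = (others' best without Ember) − (others' welfare with Ember) = 242 − 234 = $8.

Ember pays $8.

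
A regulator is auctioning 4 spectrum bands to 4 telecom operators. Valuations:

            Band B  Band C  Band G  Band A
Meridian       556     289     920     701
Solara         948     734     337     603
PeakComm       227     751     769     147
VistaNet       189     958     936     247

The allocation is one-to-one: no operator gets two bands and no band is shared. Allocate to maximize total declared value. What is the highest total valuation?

Optimal: Meridian→Band A ($701M), Solara→Band B ($948M), PeakComm→Band G ($769M), VistaNet→Band C ($958M) — total 701+948+769+958 = $3376M.
Max-entry greedy (repeatedly take the single best remaining cell) gives $2973M, worse by 403.
Checked against all permutations: $3376M is optimal.

Maximum total: $3376M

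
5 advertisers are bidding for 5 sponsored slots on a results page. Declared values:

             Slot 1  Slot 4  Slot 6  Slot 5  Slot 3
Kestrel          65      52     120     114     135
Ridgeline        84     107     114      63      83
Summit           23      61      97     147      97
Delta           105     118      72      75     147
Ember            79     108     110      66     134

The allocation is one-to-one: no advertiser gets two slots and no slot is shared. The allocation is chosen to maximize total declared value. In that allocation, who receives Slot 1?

Optimal: Kestrel→Slot 6 ($120), Ridgeline→Slot 4 ($107), Summit→Slot 5 ($147), Delta→Slot 1 ($105), Ember→Slot 3 ($134) — total 120+107+147+105+134 = $613.
Max-entry greedy (repeatedly take the single best remaining cell) gives $606, worse by 7.
Next-best assignment: Kestrel→Slot 3, Ridgeline→Slot 6, Summit→Slot 5, Delta→Slot 1, Ember→Slot 4 = $609.
Checked against all permutations: $613 is optimal.
Delta's own top slot is Slot 3 ($147), but forcing Delta→Slot 3 and reassigning the rest optimally gives only $606 — worse by 7.

Delta receives Slot 1.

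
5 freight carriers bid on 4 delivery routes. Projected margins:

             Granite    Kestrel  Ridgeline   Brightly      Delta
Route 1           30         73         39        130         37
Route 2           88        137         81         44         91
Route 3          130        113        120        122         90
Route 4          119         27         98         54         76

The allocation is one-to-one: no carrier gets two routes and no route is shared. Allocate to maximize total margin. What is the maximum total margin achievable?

Maximum total: $506k

This is the linear assignment problem.
Optimal: Brightly→Route 1 ($130k), Kestrel→Route 2 ($137k), Ridgeline→Route 3 ($120k), Granite→Route 4 ($119k) — total 130+137+120+119 = $506k.
Row-greedy (each carrier in turn takes its best remaining route) gives $495k, worse by 11.
Next-best assignment: Brightly→Route 1, Kestrel→Route 2, Granite→Route 3, Ridgeline→Route 4 = $495k.
Swapping Kestrel↔Brightly (Kestrel→Route 1 $73k, Brightly→Route 2 $44k) loses 150.
No other one-to-one assignment exceeds $506k.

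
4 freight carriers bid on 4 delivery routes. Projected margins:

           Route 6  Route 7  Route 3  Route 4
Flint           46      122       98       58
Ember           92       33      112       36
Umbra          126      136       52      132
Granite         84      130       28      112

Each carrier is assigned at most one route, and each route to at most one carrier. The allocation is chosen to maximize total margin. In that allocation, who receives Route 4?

Granite receives Route 4.

Optimal: Flint→Route 7 ($122k), Ember→Route 3 ($112k), Umbra→Route 6 ($126k), Granite→Route 4 ($112k) — total 122+112+126+112 = $472k.
Max-entry greedy (repeatedly take the single best remaining cell) gives $406k, worse by 66.
Next-best assignment: Flint→Route 3, Ember→Route 6, Umbra→Route 4, Granite→Route 7 = $452k.
Granite's own top route is Route 7 ($130k), but forcing Granite→Route 7 and reassigning the rest optimally gives only $452k — worse by 20.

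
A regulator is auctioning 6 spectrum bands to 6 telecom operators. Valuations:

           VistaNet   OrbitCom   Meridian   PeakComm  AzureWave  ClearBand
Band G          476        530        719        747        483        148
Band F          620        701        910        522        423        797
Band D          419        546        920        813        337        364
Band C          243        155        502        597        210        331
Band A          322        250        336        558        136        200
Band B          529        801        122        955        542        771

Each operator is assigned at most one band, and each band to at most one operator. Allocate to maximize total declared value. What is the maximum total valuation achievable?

Maximum total: $3920M

This is a one-to-one assignment (maximum-weight bipartite matching).
Optimal: VistaNet→Band A ($322M), OrbitCom→Band B ($801M), Meridian→Band D ($920M), PeakComm→Band C ($597M), AzureWave→Band G ($483M), ClearBand→Band F ($797M) — total 322+801+920+597+483+797 = $3920M.
Every other assignment is strictly worse.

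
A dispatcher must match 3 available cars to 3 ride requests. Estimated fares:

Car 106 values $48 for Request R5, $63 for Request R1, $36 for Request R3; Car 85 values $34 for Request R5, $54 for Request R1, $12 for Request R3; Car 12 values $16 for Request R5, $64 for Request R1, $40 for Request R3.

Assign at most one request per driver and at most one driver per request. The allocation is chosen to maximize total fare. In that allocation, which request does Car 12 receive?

Optimal: Car 106→Request R5 ($48), Car 85→Request R1 ($54), Car 12→Request R3 ($40) — total 48+54+40 = $142.
Column-greedy (each request in turn goes to its best remaining driver) gives $124, worse by 18.
Next-best assignment: Car 106→Request R1, Car 85→Request R5, Car 12→Request R3 = $137.
Swapping Car 106↔Car 85 (Car 106→Request R1 $63, Car 85→Request R5 $34) loses 5.
Car 12's own top request is Request R1 ($64), but forcing Car 12→Request R1 and reassigning the rest optimally gives only $134 — worse by 8.

Car 12 receives Request R3.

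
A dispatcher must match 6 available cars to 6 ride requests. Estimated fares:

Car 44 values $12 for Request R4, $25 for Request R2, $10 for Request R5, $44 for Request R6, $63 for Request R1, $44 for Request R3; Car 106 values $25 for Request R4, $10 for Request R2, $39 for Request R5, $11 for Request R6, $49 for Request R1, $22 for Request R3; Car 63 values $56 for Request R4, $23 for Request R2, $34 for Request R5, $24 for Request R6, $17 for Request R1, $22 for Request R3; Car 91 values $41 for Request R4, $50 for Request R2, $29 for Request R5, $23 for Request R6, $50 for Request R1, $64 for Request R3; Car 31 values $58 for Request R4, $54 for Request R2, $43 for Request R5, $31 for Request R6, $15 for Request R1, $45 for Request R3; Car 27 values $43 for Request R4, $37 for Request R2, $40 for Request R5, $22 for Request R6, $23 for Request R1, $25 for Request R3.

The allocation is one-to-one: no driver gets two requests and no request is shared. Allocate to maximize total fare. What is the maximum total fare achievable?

Max total: $307

Optimal: Car 44→Request R6 ($44), Car 106→Request R1 ($49), Car 63→Request R4 ($56), Car 91→Request R3 ($64), Car 31→Request R2 ($54), Car 27→Request R5 ($40) — total 44+49+56+64+54+40 = $307.
Max-entry greedy (repeatedly take the single best remaining cell) gives $259, worse by 48.
Swapping Car 91↔Car 106 (Car 91→Request R1 $50, Car 106→Request R3 $22) loses 41.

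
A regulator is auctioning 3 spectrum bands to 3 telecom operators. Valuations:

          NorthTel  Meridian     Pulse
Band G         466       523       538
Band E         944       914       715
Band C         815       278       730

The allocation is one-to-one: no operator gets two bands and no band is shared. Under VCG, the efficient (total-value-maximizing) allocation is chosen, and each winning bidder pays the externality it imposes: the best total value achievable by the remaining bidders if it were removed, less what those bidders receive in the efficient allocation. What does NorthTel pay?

NorthTel pays $192M.

Efficient allocation: NorthTel→Band C ($815M), Meridian→Band E ($914M), Pulse→Band G ($538M); total welfare W = $2267M.
NorthTel receives Band C at value $815M, so the others get W − 815 = $1452M.
Without NorthTel: best allocation of the remaining 2 bidders over all 3 bands is Meridian→Band E ($914M), Pulse→Band C ($730M), total $1644M.
VCG payment = (others' best without NorthTel) − (others' welfare with NorthTel) = 1644 − 1452 = $192M.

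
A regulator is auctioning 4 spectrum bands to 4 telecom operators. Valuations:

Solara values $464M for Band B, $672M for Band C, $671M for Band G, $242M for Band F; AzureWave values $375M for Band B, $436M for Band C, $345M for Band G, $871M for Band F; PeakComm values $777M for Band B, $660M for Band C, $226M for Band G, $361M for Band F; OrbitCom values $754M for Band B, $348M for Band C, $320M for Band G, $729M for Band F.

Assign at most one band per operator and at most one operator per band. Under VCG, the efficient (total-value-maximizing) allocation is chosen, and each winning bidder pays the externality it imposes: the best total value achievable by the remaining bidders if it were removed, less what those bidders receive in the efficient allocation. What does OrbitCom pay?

Efficient allocation: Solara→Band G ($671M), AzureWave→Band F ($871M), PeakComm→Band C ($660M), OrbitCom→Band B ($754M); total welfare W = $2956M.
OrbitCom receives Band B at value $754M, so the others get W − 754 = $2202M.
Without OrbitCom: best allocation of the remaining 3 bidders over all 4 bands is Solara→Band C ($672M), AzureWave→Band F ($871M), PeakComm→Band B ($777M), total $2320M.
VCG payment = (others' best without OrbitCom) − (others' welfare with OrbitCom) = 2320 − 2202 = $118M.

OrbitCom pays $118M.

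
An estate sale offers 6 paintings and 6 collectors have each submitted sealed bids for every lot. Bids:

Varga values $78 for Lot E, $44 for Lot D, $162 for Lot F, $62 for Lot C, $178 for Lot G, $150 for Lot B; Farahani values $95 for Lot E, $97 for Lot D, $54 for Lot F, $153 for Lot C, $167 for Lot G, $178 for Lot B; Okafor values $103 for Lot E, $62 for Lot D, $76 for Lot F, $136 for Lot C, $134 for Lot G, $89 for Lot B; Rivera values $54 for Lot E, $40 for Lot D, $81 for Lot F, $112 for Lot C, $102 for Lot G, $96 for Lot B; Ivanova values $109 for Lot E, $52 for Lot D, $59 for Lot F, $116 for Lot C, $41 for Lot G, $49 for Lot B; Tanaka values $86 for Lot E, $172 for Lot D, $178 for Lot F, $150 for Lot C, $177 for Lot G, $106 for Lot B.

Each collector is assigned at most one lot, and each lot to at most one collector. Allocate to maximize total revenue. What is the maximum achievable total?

Optimal: Varga→Lot F ($162), Farahani→Lot B ($178), Okafor→Lot G ($134), Rivera→Lot C ($112), Ivanova→Lot E ($109), Tanaka→Lot D ($172) — total 162+178+134+112+109+172 = $867.
Next-best assignment: Varga→Lot F, Farahani→Lot B, Okafor→Lot C, Rivera→Lot G, Ivanova→Lot E, Tanaka→Lot D = $859.
Swapping Ivanova↔Varga (Ivanova→Lot F $59, Varga→Lot E $78) loses 134.

Max total: $867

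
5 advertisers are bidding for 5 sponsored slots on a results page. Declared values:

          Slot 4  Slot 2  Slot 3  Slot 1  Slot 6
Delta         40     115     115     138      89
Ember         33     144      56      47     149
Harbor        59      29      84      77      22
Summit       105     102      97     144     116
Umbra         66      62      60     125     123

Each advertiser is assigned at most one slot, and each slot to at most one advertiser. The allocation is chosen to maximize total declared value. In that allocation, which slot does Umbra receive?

Optimal: Delta→Slot 1 ($138), Ember→Slot 2 ($144), Harbor→Slot 3 ($84), Summit→Slot 4 ($105), Umbra→Slot 6 ($123) — total 138+144+84+105+123 = $594.
Column-greedy (each slot in turn goes to its best remaining advertiser) gives $511, worse by 83.
Next-best assignment: Delta→Slot 3, Ember→Slot 2, Harbor→Slot 4, Summit→Slot 1, Umbra→Slot 6 = $585.
Swapping Delta↔Ember (Delta→Slot 2 $115, Ember→Slot 1 $47) loses 120.
Every other assignment is strictly worse.
Umbra's own top slot is Slot 1 ($125), but forcing Umbra→Slot 1 and reassigning the rest optimally gives only $578 — worse by 16.

Umbra receives Slot 6.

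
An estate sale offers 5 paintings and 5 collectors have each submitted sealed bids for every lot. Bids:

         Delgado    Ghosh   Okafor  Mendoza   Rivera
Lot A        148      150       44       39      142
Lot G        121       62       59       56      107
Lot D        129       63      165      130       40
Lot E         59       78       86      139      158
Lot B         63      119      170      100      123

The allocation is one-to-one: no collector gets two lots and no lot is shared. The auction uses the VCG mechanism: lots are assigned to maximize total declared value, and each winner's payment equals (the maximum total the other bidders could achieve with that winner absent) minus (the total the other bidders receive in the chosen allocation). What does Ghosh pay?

Efficient allocation: Delgado→Lot G ($121), Ghosh→Lot A ($150), Okafor→Lot B ($170), Mendoza→Lot D ($130), Rivera→Lot E ($158); total welfare W = $729.
Ghosh receives Lot A at value $150, so the others get W − 150 = $579.
Without Ghosh: best allocation of the remaining 4 bidders over all 5 lots is Delgado→Lot A ($148), Okafor→Lot B ($170), Mendoza→Lot D ($130), Rivera→Lot E ($158), total $606.
VCG payment = (others' best without Ghosh) − (others' welfare with Ghosh) = 606 − 579 = $27.

Ghosh pays $27.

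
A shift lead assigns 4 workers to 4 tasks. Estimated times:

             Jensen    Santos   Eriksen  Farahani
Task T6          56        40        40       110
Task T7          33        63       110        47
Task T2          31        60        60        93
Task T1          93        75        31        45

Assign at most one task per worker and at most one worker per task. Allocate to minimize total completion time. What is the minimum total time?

Minimum total: 149 min

Optimal: Jensen→Task T2 (31 min), Santos→Task T6 (40 min), Eriksen→Task T1 (31 min), Farahani→Task T7 (47 min) — total 31+40+31+47 = 149 min.
Column-greedy (each task in turn goes to its cheapest remaining worker) gives 178 min, worse by 29.
Next-best assignment: Jensen→Task T7, Santos→Task T6, Eriksen→Task T2, Farahani→Task T1 = 178 min.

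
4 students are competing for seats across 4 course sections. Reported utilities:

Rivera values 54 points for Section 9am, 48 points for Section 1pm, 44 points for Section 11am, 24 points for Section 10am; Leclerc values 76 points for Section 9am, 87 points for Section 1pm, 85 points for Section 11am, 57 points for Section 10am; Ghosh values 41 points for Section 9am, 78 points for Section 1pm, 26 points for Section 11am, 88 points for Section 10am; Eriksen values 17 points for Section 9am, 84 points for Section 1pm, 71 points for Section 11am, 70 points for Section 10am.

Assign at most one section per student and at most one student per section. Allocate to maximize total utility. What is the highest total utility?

Maximum total: 311 points

Optimal: Rivera→Section 9am (54 points), Leclerc→Section 11am (85 points), Ghosh→Section 10am (88 points), Eriksen→Section 1pm (84 points) — total 54+85+88+84 = 311 points.
Max-entry greedy (repeatedly take the single best remaining cell) gives 300 points, worse by 11.
Next-best assignment: Rivera→Section 9am, Leclerc→Section 1pm, Ghosh→Section 10am, Eriksen→Section 11am = 300 points.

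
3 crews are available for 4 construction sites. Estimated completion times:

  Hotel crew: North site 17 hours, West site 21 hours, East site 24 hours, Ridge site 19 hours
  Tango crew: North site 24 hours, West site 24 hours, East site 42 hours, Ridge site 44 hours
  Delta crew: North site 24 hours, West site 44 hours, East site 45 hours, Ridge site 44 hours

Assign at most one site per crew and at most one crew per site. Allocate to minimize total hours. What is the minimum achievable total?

Minimum total: 67 hours

Optimal: Hotel crew→Ridge site (19 hours), Tango crew→West site (24 hours), Delta crew→North site (24 hours) — total 19+24+24 = 67 hours.
Min-entry greedy (repeatedly take the single cheapest remaining cell) gives 85 hours, worse by 18.
Swapping Hotel crew↔Delta crew (Hotel crew→North site 17 hours, Delta crew→Ridge site 44 hours) adds 18.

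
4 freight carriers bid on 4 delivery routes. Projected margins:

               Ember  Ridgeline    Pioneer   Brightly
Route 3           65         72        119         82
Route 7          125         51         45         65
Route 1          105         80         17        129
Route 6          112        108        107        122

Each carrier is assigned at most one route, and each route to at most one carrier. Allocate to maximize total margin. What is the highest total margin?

Optimal: Ember→Route 7 ($125k), Ridgeline→Route 6 ($108k), Pioneer→Route 3 ($119k), Brightly→Route 1 ($129k) — total 125+108+119+129 = $481k.
Next-best assignment: Ember→Route 7, Ridgeline→Route 1, Pioneer→Route 3, Brightly→Route 6 = $446k.
Swapping Brightly↔Pioneer (Brightly→Route 3 $82k, Pioneer→Route 1 $17k) loses 149.
Checked against all permutations: $481k is optimal.

Max total: $481k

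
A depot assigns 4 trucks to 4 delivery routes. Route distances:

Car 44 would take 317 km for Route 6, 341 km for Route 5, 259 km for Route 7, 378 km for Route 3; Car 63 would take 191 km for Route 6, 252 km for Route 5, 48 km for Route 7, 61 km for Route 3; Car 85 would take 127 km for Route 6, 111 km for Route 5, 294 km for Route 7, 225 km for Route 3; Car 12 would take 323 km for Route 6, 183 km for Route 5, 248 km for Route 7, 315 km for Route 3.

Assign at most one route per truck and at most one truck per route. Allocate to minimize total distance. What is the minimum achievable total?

Minimum total: 630 km

This is the linear assignment problem.
Optimal: Car 44→Route 7 (259 km), Car 63→Route 3 (61 km), Car 85→Route 6 (127 km), Car 12→Route 5 (183 km) — total 259+61+127+183 = 630 km.
Next-best assignment: Car 44→Route 3, Car 63→Route 7, Car 85→Route 6, Car 12→Route 5 = 736 km.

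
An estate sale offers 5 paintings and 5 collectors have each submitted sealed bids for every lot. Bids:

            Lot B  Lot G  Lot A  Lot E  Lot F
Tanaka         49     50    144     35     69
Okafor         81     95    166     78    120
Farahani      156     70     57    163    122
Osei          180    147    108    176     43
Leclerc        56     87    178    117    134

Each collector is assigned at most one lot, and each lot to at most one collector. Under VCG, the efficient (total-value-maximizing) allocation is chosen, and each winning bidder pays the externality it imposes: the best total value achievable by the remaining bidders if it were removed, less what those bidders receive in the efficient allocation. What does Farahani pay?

Efficient allocation: Tanaka→Lot A ($144), Okafor→Lot G ($95), Farahani→Lot E ($163), Osei→Lot B ($180), Leclerc→Lot F ($134); total welfare W = $716.
Farahani receives Lot E at value $163, so the others get W − 163 = $553.
Without Farahani: best allocation of the remaining 4 bidders over all 5 lots is Tanaka→Lot A ($144), Okafor→Lot F ($120), Osei→Lot B ($180), Leclerc→Lot E ($117), total $561.
VCG payment = (others' best without Farahani) − (others' welfare with Farahani) = 561 − 553 = $8.

Farahani pays $8.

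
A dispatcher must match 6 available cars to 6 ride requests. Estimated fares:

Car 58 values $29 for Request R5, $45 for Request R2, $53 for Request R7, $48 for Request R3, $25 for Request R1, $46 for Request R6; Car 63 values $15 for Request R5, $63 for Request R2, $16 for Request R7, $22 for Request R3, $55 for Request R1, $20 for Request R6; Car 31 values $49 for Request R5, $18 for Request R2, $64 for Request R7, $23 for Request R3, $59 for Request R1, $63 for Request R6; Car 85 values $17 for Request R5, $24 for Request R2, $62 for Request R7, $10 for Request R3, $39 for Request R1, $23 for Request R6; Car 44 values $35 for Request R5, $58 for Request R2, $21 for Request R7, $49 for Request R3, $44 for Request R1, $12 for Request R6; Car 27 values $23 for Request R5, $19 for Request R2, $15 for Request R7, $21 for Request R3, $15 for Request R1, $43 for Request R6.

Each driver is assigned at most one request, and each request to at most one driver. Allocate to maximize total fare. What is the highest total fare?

Maximum total: $315

Optimal: Car 58→Request R3 ($48), Car 63→Request R1 ($55), Car 31→Request R5 ($49), Car 85→Request R7 ($62), Car 44→Request R2 ($58), Car 27→Request R6 ($43) — total 48+55+49+62+58+43 = $315.
Max-entry greedy (repeatedly take the single best remaining cell) gives $284, worse by 31.
No other one-to-one assignment exceeds $315.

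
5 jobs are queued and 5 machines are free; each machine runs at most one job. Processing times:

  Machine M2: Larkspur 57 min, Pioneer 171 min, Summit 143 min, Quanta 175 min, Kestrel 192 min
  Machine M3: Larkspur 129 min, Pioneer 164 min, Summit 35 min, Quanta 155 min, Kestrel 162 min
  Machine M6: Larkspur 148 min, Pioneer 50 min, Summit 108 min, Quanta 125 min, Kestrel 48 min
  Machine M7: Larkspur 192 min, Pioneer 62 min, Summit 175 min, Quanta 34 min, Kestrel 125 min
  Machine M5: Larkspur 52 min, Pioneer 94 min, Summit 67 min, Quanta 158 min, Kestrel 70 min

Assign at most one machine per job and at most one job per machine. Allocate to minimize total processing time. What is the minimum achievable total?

Minimum total: 246 min

Optimal: Larkspur→Machine M2 (57 min), Pioneer→Machine M6 (50 min), Summit→Machine M3 (35 min), Quanta→Machine M7 (34 min), Kestrel→Machine M5 (70 min) — total 57+50+35+34+70 = 246 min.
Row-greedy (each job in turn takes its cheapest remaining machine) gives 363 min, worse by 117.
Next-best assignment: Larkspur→Machine M2, Pioneer→Machine M5, Summit→Machine M3, Quanta→Machine M7, Kestrel→Machine M6 = 268 min.
Checked against all permutations: 246 min is optimal.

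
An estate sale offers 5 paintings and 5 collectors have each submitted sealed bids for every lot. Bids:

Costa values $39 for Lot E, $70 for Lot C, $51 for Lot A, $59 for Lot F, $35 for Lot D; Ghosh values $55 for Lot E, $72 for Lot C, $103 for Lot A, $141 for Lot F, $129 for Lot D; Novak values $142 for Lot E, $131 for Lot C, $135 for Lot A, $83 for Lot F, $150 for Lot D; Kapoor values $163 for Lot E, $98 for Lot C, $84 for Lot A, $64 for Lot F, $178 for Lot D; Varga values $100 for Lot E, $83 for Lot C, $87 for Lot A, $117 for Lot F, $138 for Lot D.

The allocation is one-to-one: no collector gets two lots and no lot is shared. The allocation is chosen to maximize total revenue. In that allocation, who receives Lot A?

Novak receives Lot A.

This is a one-to-one assignment (maximum-weight bipartite matching).
Optimal: Costa→Lot C ($70), Ghosh→Lot F ($141), Novak→Lot A ($135), Kapoor→Lot E ($163), Varga→Lot D ($138) — total 70+141+135+163+138 = $647.
Next-best assignment: Costa→Lot C, Ghosh→Lot F, Novak→Lot A, Kapoor→Lot D, Varga→Lot E = $624.
Novak's own top lot is Lot D ($150), but forcing Novak→Lot D and reassigning the rest optimally gives only $611 — worse by 36.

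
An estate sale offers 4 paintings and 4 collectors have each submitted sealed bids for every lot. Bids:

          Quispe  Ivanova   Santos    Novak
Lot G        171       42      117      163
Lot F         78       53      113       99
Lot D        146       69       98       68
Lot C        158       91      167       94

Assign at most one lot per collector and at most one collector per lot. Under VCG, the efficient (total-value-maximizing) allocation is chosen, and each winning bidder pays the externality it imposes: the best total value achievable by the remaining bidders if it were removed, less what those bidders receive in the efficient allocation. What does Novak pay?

Efficient allocation: Quispe→Lot D ($146), Ivanova→Lot F ($53), Santos→Lot C ($167), Novak→Lot G ($163); total welfare W = $529.
Novak receives Lot G at value $163, so the others get W − 163 = $366.
Without Novak: best allocation of the remaining 3 bidders over all 4 lots is Quispe→Lot G ($171), Ivanova→Lot D ($69), Santos→Lot C ($167), total $407.
VCG payment = (others' best without Novak) − (others' welfare with Novak) = 407 − 366 = $41.

Novak pays $41.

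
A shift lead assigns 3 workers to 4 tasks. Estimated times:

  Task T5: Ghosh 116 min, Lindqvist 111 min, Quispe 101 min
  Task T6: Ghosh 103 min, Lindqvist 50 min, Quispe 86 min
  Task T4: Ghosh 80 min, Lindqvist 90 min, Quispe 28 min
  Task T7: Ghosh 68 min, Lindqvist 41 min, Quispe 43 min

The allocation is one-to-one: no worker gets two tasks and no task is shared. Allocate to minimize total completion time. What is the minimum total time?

Min total: 146 min

Optimal: Ghosh→Task T7 (68 min), Lindqvist→Task T6 (50 min), Quispe→Task T4 (28 min) — total 68+50+28 = 146 min.
Column-greedy (each task in turn goes to its cheapest remaining worker) gives 231 min, worse by 85.
Next-best assignment: Ghosh→Task T6, Lindqvist→Task T7, Quispe→Task T4 = 172 min.
Every other assignment is strictly worse.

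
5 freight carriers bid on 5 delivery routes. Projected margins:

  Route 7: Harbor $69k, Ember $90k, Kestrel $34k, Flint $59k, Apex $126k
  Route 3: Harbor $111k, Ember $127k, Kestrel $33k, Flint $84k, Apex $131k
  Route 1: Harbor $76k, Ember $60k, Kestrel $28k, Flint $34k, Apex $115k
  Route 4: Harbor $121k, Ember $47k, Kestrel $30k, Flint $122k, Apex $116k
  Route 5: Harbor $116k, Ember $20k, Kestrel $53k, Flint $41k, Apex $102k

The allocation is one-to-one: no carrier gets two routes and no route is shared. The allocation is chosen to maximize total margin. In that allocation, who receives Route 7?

Optimal: Harbor→Route 5 ($116k), Ember→Route 3 ($127k), Kestrel→Route 1 ($28k), Flint→Route 4 ($122k), Apex→Route 7 ($126k) — total 116+127+28+122+126 = $519k.
Max-entry greedy (repeatedly take the single best remaining cell) gives $487k, worse by 32.
Apex's own top route is Route 3 ($131k), but forcing Apex→Route 3 and reassigning the rest optimally gives only $487k — worse by 32.

Apex receives Route 7.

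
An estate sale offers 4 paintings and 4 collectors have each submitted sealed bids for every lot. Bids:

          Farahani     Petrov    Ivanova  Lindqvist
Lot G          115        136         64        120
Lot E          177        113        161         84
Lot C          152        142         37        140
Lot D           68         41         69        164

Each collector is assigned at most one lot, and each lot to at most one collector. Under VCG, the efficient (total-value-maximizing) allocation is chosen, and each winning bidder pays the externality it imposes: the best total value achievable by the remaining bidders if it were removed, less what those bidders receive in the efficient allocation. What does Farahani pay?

Efficient allocation: Farahani→Lot C ($152), Petrov→Lot G ($136), Ivanova→Lot E ($161), Lindqvist→Lot D ($164); total welfare W = $613.
Farahani receives Lot C at value $152, so the others get W − 152 = $461.
Without Farahani: best allocation of the remaining 3 bidders over all 4 lots is Petrov→Lot C ($142), Ivanova→Lot E ($161), Lindqvist→Lot D ($164), total $467.
VCG payment = (others' best without Farahani) − (others' welfare with Farahani) = 467 − 461 = $6.

Farahani pays $6.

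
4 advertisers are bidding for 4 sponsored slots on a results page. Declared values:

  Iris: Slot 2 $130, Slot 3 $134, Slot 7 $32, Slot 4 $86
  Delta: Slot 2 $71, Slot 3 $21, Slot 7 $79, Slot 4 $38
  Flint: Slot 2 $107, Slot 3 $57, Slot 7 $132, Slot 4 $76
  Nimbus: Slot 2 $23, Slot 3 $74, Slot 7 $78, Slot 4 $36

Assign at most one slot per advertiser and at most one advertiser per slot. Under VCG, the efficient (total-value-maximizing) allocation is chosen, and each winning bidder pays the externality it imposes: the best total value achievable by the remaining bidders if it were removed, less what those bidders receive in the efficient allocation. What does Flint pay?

Efficient allocation: Iris→Slot 2 ($130), Delta→Slot 4 ($38), Flint→Slot 7 ($132), Nimbus→Slot 3 ($74); total welfare W = $374.
Flint receives Slot 7 at value $132, so the others get W − 132 = $242.
Without Flint: best allocation of the remaining 3 bidders over all 4 slots is Iris→Slot 2 ($130), Delta→Slot 7 ($79), Nimbus→Slot 3 ($74), total $283.
VCG payment = (others' best without Flint) − (others' welfare with Flint) = 283 − 242 = $41.

Flint pays $41.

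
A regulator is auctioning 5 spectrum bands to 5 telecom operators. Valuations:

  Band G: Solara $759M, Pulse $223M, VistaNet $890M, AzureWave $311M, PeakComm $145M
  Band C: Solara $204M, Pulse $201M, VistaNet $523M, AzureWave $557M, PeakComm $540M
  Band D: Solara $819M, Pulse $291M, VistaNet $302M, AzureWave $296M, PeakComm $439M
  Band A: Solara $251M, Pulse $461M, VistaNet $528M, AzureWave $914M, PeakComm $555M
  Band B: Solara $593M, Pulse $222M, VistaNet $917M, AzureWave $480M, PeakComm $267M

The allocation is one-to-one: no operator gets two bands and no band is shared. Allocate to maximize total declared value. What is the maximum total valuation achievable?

Max total: $3421M

Optimal: Solara→Band G ($759M), Pulse→Band D ($291M), VistaNet→Band B ($917M), AzureWave→Band A ($914M), PeakComm→Band C ($540M) — total 759+291+917+914+540 = $3421M.
Row-greedy (each operator in turn takes its best remaining band) gives $2899M, worse by 522.
Swapping AzureWave↔PeakComm (AzureWave→Band C $557M, PeakComm→Band A $555M) loses 342.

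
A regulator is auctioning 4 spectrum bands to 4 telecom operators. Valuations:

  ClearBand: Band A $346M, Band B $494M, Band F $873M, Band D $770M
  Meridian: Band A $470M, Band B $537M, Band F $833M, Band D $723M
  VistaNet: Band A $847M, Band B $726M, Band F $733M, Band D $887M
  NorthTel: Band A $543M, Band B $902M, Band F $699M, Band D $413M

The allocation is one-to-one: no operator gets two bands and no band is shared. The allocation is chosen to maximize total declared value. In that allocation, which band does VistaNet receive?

VistaNet receives Band A.

This is a one-to-one assignment (maximum-weight bipartite matching).
Optimal: ClearBand→Band D ($770M), Meridian→Band F ($833M), VistaNet→Band A ($847M), NorthTel→Band B ($902M) — total 770+833+847+902 = $3352M.
VistaNet's own top band is Band D ($887M), but forcing VistaNet→Band D and reassigning the rest optimally gives only $3132M — worse by 220.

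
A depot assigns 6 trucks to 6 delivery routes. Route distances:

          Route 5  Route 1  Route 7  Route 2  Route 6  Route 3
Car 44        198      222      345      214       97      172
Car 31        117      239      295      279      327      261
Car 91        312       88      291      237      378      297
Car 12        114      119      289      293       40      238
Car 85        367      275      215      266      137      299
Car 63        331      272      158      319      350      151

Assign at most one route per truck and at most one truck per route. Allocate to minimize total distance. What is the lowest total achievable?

Min total: 825 km

Optimal: Car 44→Route 2 (214 km), Car 31→Route 5 (117 km), Car 91→Route 1 (88 km), Car 12→Route 6 (40 km), Car 85→Route 7 (215 km), Car 63→Route 3 (151 km) — total 214+117+88+40+215+151 = 825 km.
Column-greedy (each route in turn goes to its cheapest remaining truck) gives 972 km, worse by 147.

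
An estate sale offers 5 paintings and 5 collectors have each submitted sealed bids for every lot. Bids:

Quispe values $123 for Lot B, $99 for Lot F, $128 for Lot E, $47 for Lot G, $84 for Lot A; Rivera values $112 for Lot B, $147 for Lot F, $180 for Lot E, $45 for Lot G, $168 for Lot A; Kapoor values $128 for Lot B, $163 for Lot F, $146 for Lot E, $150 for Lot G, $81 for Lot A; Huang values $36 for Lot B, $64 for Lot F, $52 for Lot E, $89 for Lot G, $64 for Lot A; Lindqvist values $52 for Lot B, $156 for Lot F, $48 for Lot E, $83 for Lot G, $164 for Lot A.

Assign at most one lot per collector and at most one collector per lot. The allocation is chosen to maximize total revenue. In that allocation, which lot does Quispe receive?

Optimal: Quispe→Lot B ($123), Rivera→Lot E ($180), Kapoor→Lot F ($163), Huang→Lot G ($89), Lindqvist→Lot A ($164) — total 123+180+163+89+164 = $719.
Row-greedy (each collector in turn takes its best remaining lot) gives $600, worse by 119.
Next-best assignment: Quispe→Lot B, Rivera→Lot A, Kapoor→Lot E, Huang→Lot G, Lindqvist→Lot F = $682.
Quispe's own top lot is Lot E ($128), but forcing Quispe→Lot E and reassigning the rest optimally gives only $669 — worse by 50.

Quispe receives Lot B.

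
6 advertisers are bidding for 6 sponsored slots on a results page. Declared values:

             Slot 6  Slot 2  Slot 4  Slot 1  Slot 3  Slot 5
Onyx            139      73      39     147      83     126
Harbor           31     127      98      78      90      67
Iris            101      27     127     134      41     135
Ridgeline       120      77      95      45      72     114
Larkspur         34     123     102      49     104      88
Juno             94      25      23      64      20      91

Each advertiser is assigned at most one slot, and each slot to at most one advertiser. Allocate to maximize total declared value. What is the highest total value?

Maximum total: $716

Treat this as an assignment problem: match each advertiser to one slot.
Optimal: Onyx→Slot 1 ($147), Harbor→Slot 2 ($127), Iris→Slot 4 ($127), Ridgeline→Slot 6 ($120), Larkspur→Slot 3 ($104), Juno→Slot 5 ($91) — total 147+127+127+120+104+91 = $716.
Row-greedy (each advertiser in turn takes its best remaining slot) gives $656, worse by 60.
Every other assignment is strictly worse.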